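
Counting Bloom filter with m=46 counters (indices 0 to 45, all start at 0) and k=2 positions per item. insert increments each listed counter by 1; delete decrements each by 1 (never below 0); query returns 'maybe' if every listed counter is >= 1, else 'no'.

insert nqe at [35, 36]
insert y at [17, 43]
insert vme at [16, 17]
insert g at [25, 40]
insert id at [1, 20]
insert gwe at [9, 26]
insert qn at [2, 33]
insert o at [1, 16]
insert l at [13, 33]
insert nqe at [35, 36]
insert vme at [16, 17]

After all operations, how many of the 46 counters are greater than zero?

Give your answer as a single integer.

Answer: 14

Derivation:
Step 1: insert nqe at [35, 36] -> counters=[0,0,0,0,0,0,0,0,0,0,0,0,0,0,0,0,0,0,0,0,0,0,0,0,0,0,0,0,0,0,0,0,0,0,0,1,1,0,0,0,0,0,0,0,0,0]
Step 2: insert y at [17, 43] -> counters=[0,0,0,0,0,0,0,0,0,0,0,0,0,0,0,0,0,1,0,0,0,0,0,0,0,0,0,0,0,0,0,0,0,0,0,1,1,0,0,0,0,0,0,1,0,0]
Step 3: insert vme at [16, 17] -> counters=[0,0,0,0,0,0,0,0,0,0,0,0,0,0,0,0,1,2,0,0,0,0,0,0,0,0,0,0,0,0,0,0,0,0,0,1,1,0,0,0,0,0,0,1,0,0]
Step 4: insert g at [25, 40] -> counters=[0,0,0,0,0,0,0,0,0,0,0,0,0,0,0,0,1,2,0,0,0,0,0,0,0,1,0,0,0,0,0,0,0,0,0,1,1,0,0,0,1,0,0,1,0,0]
Step 5: insert id at [1, 20] -> counters=[0,1,0,0,0,0,0,0,0,0,0,0,0,0,0,0,1,2,0,0,1,0,0,0,0,1,0,0,0,0,0,0,0,0,0,1,1,0,0,0,1,0,0,1,0,0]
Step 6: insert gwe at [9, 26] -> counters=[0,1,0,0,0,0,0,0,0,1,0,0,0,0,0,0,1,2,0,0,1,0,0,0,0,1,1,0,0,0,0,0,0,0,0,1,1,0,0,0,1,0,0,1,0,0]
Step 7: insert qn at [2, 33] -> counters=[0,1,1,0,0,0,0,0,0,1,0,0,0,0,0,0,1,2,0,0,1,0,0,0,0,1,1,0,0,0,0,0,0,1,0,1,1,0,0,0,1,0,0,1,0,0]
Step 8: insert o at [1, 16] -> counters=[0,2,1,0,0,0,0,0,0,1,0,0,0,0,0,0,2,2,0,0,1,0,0,0,0,1,1,0,0,0,0,0,0,1,0,1,1,0,0,0,1,0,0,1,0,0]
Step 9: insert l at [13, 33] -> counters=[0,2,1,0,0,0,0,0,0,1,0,0,0,1,0,0,2,2,0,0,1,0,0,0,0,1,1,0,0,0,0,0,0,2,0,1,1,0,0,0,1,0,0,1,0,0]
Step 10: insert nqe at [35, 36] -> counters=[0,2,1,0,0,0,0,0,0,1,0,0,0,1,0,0,2,2,0,0,1,0,0,0,0,1,1,0,0,0,0,0,0,2,0,2,2,0,0,0,1,0,0,1,0,0]
Step 11: insert vme at [16, 17] -> counters=[0,2,1,0,0,0,0,0,0,1,0,0,0,1,0,0,3,3,0,0,1,0,0,0,0,1,1,0,0,0,0,0,0,2,0,2,2,0,0,0,1,0,0,1,0,0]
Final counters=[0,2,1,0,0,0,0,0,0,1,0,0,0,1,0,0,3,3,0,0,1,0,0,0,0,1,1,0,0,0,0,0,0,2,0,2,2,0,0,0,1,0,0,1,0,0] -> 14 nonzero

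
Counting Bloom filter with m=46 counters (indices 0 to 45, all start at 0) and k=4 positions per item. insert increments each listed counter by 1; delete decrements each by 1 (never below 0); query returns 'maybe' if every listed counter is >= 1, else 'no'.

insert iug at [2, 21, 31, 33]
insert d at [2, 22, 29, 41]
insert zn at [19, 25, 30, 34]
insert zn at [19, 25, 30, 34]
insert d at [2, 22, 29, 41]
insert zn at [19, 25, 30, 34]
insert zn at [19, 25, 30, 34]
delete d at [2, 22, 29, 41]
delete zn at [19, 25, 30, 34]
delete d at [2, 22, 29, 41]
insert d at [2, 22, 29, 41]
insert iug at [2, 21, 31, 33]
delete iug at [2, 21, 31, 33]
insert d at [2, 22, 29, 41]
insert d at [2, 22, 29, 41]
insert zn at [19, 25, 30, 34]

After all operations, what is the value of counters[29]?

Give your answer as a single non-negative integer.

Answer: 3

Derivation:
Step 1: insert iug at [2, 21, 31, 33] -> counters=[0,0,1,0,0,0,0,0,0,0,0,0,0,0,0,0,0,0,0,0,0,1,0,0,0,0,0,0,0,0,0,1,0,1,0,0,0,0,0,0,0,0,0,0,0,0]
Step 2: insert d at [2, 22, 29, 41] -> counters=[0,0,2,0,0,0,0,0,0,0,0,0,0,0,0,0,0,0,0,0,0,1,1,0,0,0,0,0,0,1,0,1,0,1,0,0,0,0,0,0,0,1,0,0,0,0]
Step 3: insert zn at [19, 25, 30, 34] -> counters=[0,0,2,0,0,0,0,0,0,0,0,0,0,0,0,0,0,0,0,1,0,1,1,0,0,1,0,0,0,1,1,1,0,1,1,0,0,0,0,0,0,1,0,0,0,0]
Step 4: insert zn at [19, 25, 30, 34] -> counters=[0,0,2,0,0,0,0,0,0,0,0,0,0,0,0,0,0,0,0,2,0,1,1,0,0,2,0,0,0,1,2,1,0,1,2,0,0,0,0,0,0,1,0,0,0,0]
Step 5: insert d at [2, 22, 29, 41] -> counters=[0,0,3,0,0,0,0,0,0,0,0,0,0,0,0,0,0,0,0,2,0,1,2,0,0,2,0,0,0,2,2,1,0,1,2,0,0,0,0,0,0,2,0,0,0,0]
Step 6: insert zn at [19, 25, 30, 34] -> counters=[0,0,3,0,0,0,0,0,0,0,0,0,0,0,0,0,0,0,0,3,0,1,2,0,0,3,0,0,0,2,3,1,0,1,3,0,0,0,0,0,0,2,0,0,0,0]
Step 7: insert zn at [19, 25, 30, 34] -> counters=[0,0,3,0,0,0,0,0,0,0,0,0,0,0,0,0,0,0,0,4,0,1,2,0,0,4,0,0,0,2,4,1,0,1,4,0,0,0,0,0,0,2,0,0,0,0]
Step 8: delete d at [2, 22, 29, 41] -> counters=[0,0,2,0,0,0,0,0,0,0,0,0,0,0,0,0,0,0,0,4,0,1,1,0,0,4,0,0,0,1,4,1,0,1,4,0,0,0,0,0,0,1,0,0,0,0]
Step 9: delete zn at [19, 25, 30, 34] -> counters=[0,0,2,0,0,0,0,0,0,0,0,0,0,0,0,0,0,0,0,3,0,1,1,0,0,3,0,0,0,1,3,1,0,1,3,0,0,0,0,0,0,1,0,0,0,0]
Step 10: delete d at [2, 22, 29, 41] -> counters=[0,0,1,0,0,0,0,0,0,0,0,0,0,0,0,0,0,0,0,3,0,1,0,0,0,3,0,0,0,0,3,1,0,1,3,0,0,0,0,0,0,0,0,0,0,0]
Step 11: insert d at [2, 22, 29, 41] -> counters=[0,0,2,0,0,0,0,0,0,0,0,0,0,0,0,0,0,0,0,3,0,1,1,0,0,3,0,0,0,1,3,1,0,1,3,0,0,0,0,0,0,1,0,0,0,0]
Step 12: insert iug at [2, 21, 31, 33] -> counters=[0,0,3,0,0,0,0,0,0,0,0,0,0,0,0,0,0,0,0,3,0,2,1,0,0,3,0,0,0,1,3,2,0,2,3,0,0,0,0,0,0,1,0,0,0,0]
Step 13: delete iug at [2, 21, 31, 33] -> counters=[0,0,2,0,0,0,0,0,0,0,0,0,0,0,0,0,0,0,0,3,0,1,1,0,0,3,0,0,0,1,3,1,0,1,3,0,0,0,0,0,0,1,0,0,0,0]
Step 14: insert d at [2, 22, 29, 41] -> counters=[0,0,3,0,0,0,0,0,0,0,0,0,0,0,0,0,0,0,0,3,0,1,2,0,0,3,0,0,0,2,3,1,0,1,3,0,0,0,0,0,0,2,0,0,0,0]
Step 15: insert d at [2, 22, 29, 41] -> counters=[0,0,4,0,0,0,0,0,0,0,0,0,0,0,0,0,0,0,0,3,0,1,3,0,0,3,0,0,0,3,3,1,0,1,3,0,0,0,0,0,0,3,0,0,0,0]
Step 16: insert zn at [19, 25, 30, 34] -> counters=[0,0,4,0,0,0,0,0,0,0,0,0,0,0,0,0,0,0,0,4,0,1,3,0,0,4,0,0,0,3,4,1,0,1,4,0,0,0,0,0,0,3,0,0,0,0]
Final counters=[0,0,4,0,0,0,0,0,0,0,0,0,0,0,0,0,0,0,0,4,0,1,3,0,0,4,0,0,0,3,4,1,0,1,4,0,0,0,0,0,0,3,0,0,0,0] -> counters[29]=3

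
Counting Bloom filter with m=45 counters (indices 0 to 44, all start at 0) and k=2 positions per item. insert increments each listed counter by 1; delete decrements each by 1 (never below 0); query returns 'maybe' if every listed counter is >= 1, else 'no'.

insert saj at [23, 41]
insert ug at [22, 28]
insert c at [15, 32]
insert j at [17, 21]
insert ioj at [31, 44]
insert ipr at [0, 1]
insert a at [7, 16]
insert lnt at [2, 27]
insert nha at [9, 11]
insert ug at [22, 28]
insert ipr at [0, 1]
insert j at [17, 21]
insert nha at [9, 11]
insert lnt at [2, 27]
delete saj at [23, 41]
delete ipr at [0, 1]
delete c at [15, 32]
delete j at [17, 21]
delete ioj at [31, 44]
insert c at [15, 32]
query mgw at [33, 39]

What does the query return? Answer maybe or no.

Answer: no

Derivation:
Step 1: insert saj at [23, 41] -> counters=[0,0,0,0,0,0,0,0,0,0,0,0,0,0,0,0,0,0,0,0,0,0,0,1,0,0,0,0,0,0,0,0,0,0,0,0,0,0,0,0,0,1,0,0,0]
Step 2: insert ug at [22, 28] -> counters=[0,0,0,0,0,0,0,0,0,0,0,0,0,0,0,0,0,0,0,0,0,0,1,1,0,0,0,0,1,0,0,0,0,0,0,0,0,0,0,0,0,1,0,0,0]
Step 3: insert c at [15, 32] -> counters=[0,0,0,0,0,0,0,0,0,0,0,0,0,0,0,1,0,0,0,0,0,0,1,1,0,0,0,0,1,0,0,0,1,0,0,0,0,0,0,0,0,1,0,0,0]
Step 4: insert j at [17, 21] -> counters=[0,0,0,0,0,0,0,0,0,0,0,0,0,0,0,1,0,1,0,0,0,1,1,1,0,0,0,0,1,0,0,0,1,0,0,0,0,0,0,0,0,1,0,0,0]
Step 5: insert ioj at [31, 44] -> counters=[0,0,0,0,0,0,0,0,0,0,0,0,0,0,0,1,0,1,0,0,0,1,1,1,0,0,0,0,1,0,0,1,1,0,0,0,0,0,0,0,0,1,0,0,1]
Step 6: insert ipr at [0, 1] -> counters=[1,1,0,0,0,0,0,0,0,0,0,0,0,0,0,1,0,1,0,0,0,1,1,1,0,0,0,0,1,0,0,1,1,0,0,0,0,0,0,0,0,1,0,0,1]
Step 7: insert a at [7, 16] -> counters=[1,1,0,0,0,0,0,1,0,0,0,0,0,0,0,1,1,1,0,0,0,1,1,1,0,0,0,0,1,0,0,1,1,0,0,0,0,0,0,0,0,1,0,0,1]
Step 8: insert lnt at [2, 27] -> counters=[1,1,1,0,0,0,0,1,0,0,0,0,0,0,0,1,1,1,0,0,0,1,1,1,0,0,0,1,1,0,0,1,1,0,0,0,0,0,0,0,0,1,0,0,1]
Step 9: insert nha at [9, 11] -> counters=[1,1,1,0,0,0,0,1,0,1,0,1,0,0,0,1,1,1,0,0,0,1,1,1,0,0,0,1,1,0,0,1,1,0,0,0,0,0,0,0,0,1,0,0,1]
Step 10: insert ug at [22, 28] -> counters=[1,1,1,0,0,0,0,1,0,1,0,1,0,0,0,1,1,1,0,0,0,1,2,1,0,0,0,1,2,0,0,1,1,0,0,0,0,0,0,0,0,1,0,0,1]
Step 11: insert ipr at [0, 1] -> counters=[2,2,1,0,0,0,0,1,0,1,0,1,0,0,0,1,1,1,0,0,0,1,2,1,0,0,0,1,2,0,0,1,1,0,0,0,0,0,0,0,0,1,0,0,1]
Step 12: insert j at [17, 21] -> counters=[2,2,1,0,0,0,0,1,0,1,0,1,0,0,0,1,1,2,0,0,0,2,2,1,0,0,0,1,2,0,0,1,1,0,0,0,0,0,0,0,0,1,0,0,1]
Step 13: insert nha at [9, 11] -> counters=[2,2,1,0,0,0,0,1,0,2,0,2,0,0,0,1,1,2,0,0,0,2,2,1,0,0,0,1,2,0,0,1,1,0,0,0,0,0,0,0,0,1,0,0,1]
Step 14: insert lnt at [2, 27] -> counters=[2,2,2,0,0,0,0,1,0,2,0,2,0,0,0,1,1,2,0,0,0,2,2,1,0,0,0,2,2,0,0,1,1,0,0,0,0,0,0,0,0,1,0,0,1]
Step 15: delete saj at [23, 41] -> counters=[2,2,2,0,0,0,0,1,0,2,0,2,0,0,0,1,1,2,0,0,0,2,2,0,0,0,0,2,2,0,0,1,1,0,0,0,0,0,0,0,0,0,0,0,1]
Step 16: delete ipr at [0, 1] -> counters=[1,1,2,0,0,0,0,1,0,2,0,2,0,0,0,1,1,2,0,0,0,2,2,0,0,0,0,2,2,0,0,1,1,0,0,0,0,0,0,0,0,0,0,0,1]
Step 17: delete c at [15, 32] -> counters=[1,1,2,0,0,0,0,1,0,2,0,2,0,0,0,0,1,2,0,0,0,2,2,0,0,0,0,2,2,0,0,1,0,0,0,0,0,0,0,0,0,0,0,0,1]
Step 18: delete j at [17, 21] -> counters=[1,1,2,0,0,0,0,1,0,2,0,2,0,0,0,0,1,1,0,0,0,1,2,0,0,0,0,2,2,0,0,1,0,0,0,0,0,0,0,0,0,0,0,0,1]
Step 19: delete ioj at [31, 44] -> counters=[1,1,2,0,0,0,0,1,0,2,0,2,0,0,0,0,1,1,0,0,0,1,2,0,0,0,0,2,2,0,0,0,0,0,0,0,0,0,0,0,0,0,0,0,0]
Step 20: insert c at [15, 32] -> counters=[1,1,2,0,0,0,0,1,0,2,0,2,0,0,0,1,1,1,0,0,0,1,2,0,0,0,0,2,2,0,0,0,1,0,0,0,0,0,0,0,0,0,0,0,0]
Query mgw: check counters[33]=0 counters[39]=0 -> no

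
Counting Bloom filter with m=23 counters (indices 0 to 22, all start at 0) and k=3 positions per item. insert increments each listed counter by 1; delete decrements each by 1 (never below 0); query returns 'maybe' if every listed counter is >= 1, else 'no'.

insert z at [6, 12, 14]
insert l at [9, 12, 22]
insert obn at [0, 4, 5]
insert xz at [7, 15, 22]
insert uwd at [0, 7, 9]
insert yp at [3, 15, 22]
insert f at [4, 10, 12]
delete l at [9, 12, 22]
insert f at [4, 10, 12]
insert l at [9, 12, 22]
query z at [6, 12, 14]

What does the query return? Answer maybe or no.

Answer: maybe

Derivation:
Step 1: insert z at [6, 12, 14] -> counters=[0,0,0,0,0,0,1,0,0,0,0,0,1,0,1,0,0,0,0,0,0,0,0]
Step 2: insert l at [9, 12, 22] -> counters=[0,0,0,0,0,0,1,0,0,1,0,0,2,0,1,0,0,0,0,0,0,0,1]
Step 3: insert obn at [0, 4, 5] -> counters=[1,0,0,0,1,1,1,0,0,1,0,0,2,0,1,0,0,0,0,0,0,0,1]
Step 4: insert xz at [7, 15, 22] -> counters=[1,0,0,0,1,1,1,1,0,1,0,0,2,0,1,1,0,0,0,0,0,0,2]
Step 5: insert uwd at [0, 7, 9] -> counters=[2,0,0,0,1,1,1,2,0,2,0,0,2,0,1,1,0,0,0,0,0,0,2]
Step 6: insert yp at [3, 15, 22] -> counters=[2,0,0,1,1,1,1,2,0,2,0,0,2,0,1,2,0,0,0,0,0,0,3]
Step 7: insert f at [4, 10, 12] -> counters=[2,0,0,1,2,1,1,2,0,2,1,0,3,0,1,2,0,0,0,0,0,0,3]
Step 8: delete l at [9, 12, 22] -> counters=[2,0,0,1,2,1,1,2,0,1,1,0,2,0,1,2,0,0,0,0,0,0,2]
Step 9: insert f at [4, 10, 12] -> counters=[2,0,0,1,3,1,1,2,0,1,2,0,3,0,1,2,0,0,0,0,0,0,2]
Step 10: insert l at [9, 12, 22] -> counters=[2,0,0,1,3,1,1,2,0,2,2,0,4,0,1,2,0,0,0,0,0,0,3]
Query z: check counters[6]=1 counters[12]=4 counters[14]=1 -> maybe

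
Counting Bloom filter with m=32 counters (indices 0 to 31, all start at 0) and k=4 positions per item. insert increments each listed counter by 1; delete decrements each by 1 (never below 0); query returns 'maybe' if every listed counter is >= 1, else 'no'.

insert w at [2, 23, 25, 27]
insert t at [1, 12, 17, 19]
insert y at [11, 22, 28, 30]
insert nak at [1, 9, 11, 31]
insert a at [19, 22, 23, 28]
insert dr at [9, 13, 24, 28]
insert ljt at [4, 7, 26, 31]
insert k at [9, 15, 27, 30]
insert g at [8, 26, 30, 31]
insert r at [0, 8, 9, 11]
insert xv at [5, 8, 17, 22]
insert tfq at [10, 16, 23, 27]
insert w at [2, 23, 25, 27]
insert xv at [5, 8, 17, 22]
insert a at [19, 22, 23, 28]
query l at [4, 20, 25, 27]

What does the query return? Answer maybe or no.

Answer: no

Derivation:
Step 1: insert w at [2, 23, 25, 27] -> counters=[0,0,1,0,0,0,0,0,0,0,0,0,0,0,0,0,0,0,0,0,0,0,0,1,0,1,0,1,0,0,0,0]
Step 2: insert t at [1, 12, 17, 19] -> counters=[0,1,1,0,0,0,0,0,0,0,0,0,1,0,0,0,0,1,0,1,0,0,0,1,0,1,0,1,0,0,0,0]
Step 3: insert y at [11, 22, 28, 30] -> counters=[0,1,1,0,0,0,0,0,0,0,0,1,1,0,0,0,0,1,0,1,0,0,1,1,0,1,0,1,1,0,1,0]
Step 4: insert nak at [1, 9, 11, 31] -> counters=[0,2,1,0,0,0,0,0,0,1,0,2,1,0,0,0,0,1,0,1,0,0,1,1,0,1,0,1,1,0,1,1]
Step 5: insert a at [19, 22, 23, 28] -> counters=[0,2,1,0,0,0,0,0,0,1,0,2,1,0,0,0,0,1,0,2,0,0,2,2,0,1,0,1,2,0,1,1]
Step 6: insert dr at [9, 13, 24, 28] -> counters=[0,2,1,0,0,0,0,0,0,2,0,2,1,1,0,0,0,1,0,2,0,0,2,2,1,1,0,1,3,0,1,1]
Step 7: insert ljt at [4, 7, 26, 31] -> counters=[0,2,1,0,1,0,0,1,0,2,0,2,1,1,0,0,0,1,0,2,0,0,2,2,1,1,1,1,3,0,1,2]
Step 8: insert k at [9, 15, 27, 30] -> counters=[0,2,1,0,1,0,0,1,0,3,0,2,1,1,0,1,0,1,0,2,0,0,2,2,1,1,1,2,3,0,2,2]
Step 9: insert g at [8, 26, 30, 31] -> counters=[0,2,1,0,1,0,0,1,1,3,0,2,1,1,0,1,0,1,0,2,0,0,2,2,1,1,2,2,3,0,3,3]
Step 10: insert r at [0, 8, 9, 11] -> counters=[1,2,1,0,1,0,0,1,2,4,0,3,1,1,0,1,0,1,0,2,0,0,2,2,1,1,2,2,3,0,3,3]
Step 11: insert xv at [5, 8, 17, 22] -> counters=[1,2,1,0,1,1,0,1,3,4,0,3,1,1,0,1,0,2,0,2,0,0,3,2,1,1,2,2,3,0,3,3]
Step 12: insert tfq at [10, 16, 23, 27] -> counters=[1,2,1,0,1,1,0,1,3,4,1,3,1,1,0,1,1,2,0,2,0,0,3,3,1,1,2,3,3,0,3,3]
Step 13: insert w at [2, 23, 25, 27] -> counters=[1,2,2,0,1,1,0,1,3,4,1,3,1,1,0,1,1,2,0,2,0,0,3,4,1,2,2,4,3,0,3,3]
Step 14: insert xv at [5, 8, 17, 22] -> counters=[1,2,2,0,1,2,0,1,4,4,1,3,1,1,0,1,1,3,0,2,0,0,4,4,1,2,2,4,3,0,3,3]
Step 15: insert a at [19, 22, 23, 28] -> counters=[1,2,2,0,1,2,0,1,4,4,1,3,1,1,0,1,1,3,0,3,0,0,5,5,1,2,2,4,4,0,3,3]
Query l: check counters[4]=1 counters[20]=0 counters[25]=2 counters[27]=4 -> no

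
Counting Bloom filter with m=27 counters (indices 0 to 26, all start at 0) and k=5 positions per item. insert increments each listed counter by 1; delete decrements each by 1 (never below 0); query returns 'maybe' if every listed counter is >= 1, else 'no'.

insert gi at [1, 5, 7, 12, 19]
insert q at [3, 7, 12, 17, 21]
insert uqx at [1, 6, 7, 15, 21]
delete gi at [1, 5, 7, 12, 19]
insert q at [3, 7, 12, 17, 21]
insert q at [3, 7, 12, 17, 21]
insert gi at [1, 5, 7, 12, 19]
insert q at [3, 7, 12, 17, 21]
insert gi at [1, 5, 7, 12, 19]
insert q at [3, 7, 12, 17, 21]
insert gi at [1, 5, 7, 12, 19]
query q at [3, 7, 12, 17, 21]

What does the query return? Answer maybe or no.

Step 1: insert gi at [1, 5, 7, 12, 19] -> counters=[0,1,0,0,0,1,0,1,0,0,0,0,1,0,0,0,0,0,0,1,0,0,0,0,0,0,0]
Step 2: insert q at [3, 7, 12, 17, 21] -> counters=[0,1,0,1,0,1,0,2,0,0,0,0,2,0,0,0,0,1,0,1,0,1,0,0,0,0,0]
Step 3: insert uqx at [1, 6, 7, 15, 21] -> counters=[0,2,0,1,0,1,1,3,0,0,0,0,2,0,0,1,0,1,0,1,0,2,0,0,0,0,0]
Step 4: delete gi at [1, 5, 7, 12, 19] -> counters=[0,1,0,1,0,0,1,2,0,0,0,0,1,0,0,1,0,1,0,0,0,2,0,0,0,0,0]
Step 5: insert q at [3, 7, 12, 17, 21] -> counters=[0,1,0,2,0,0,1,3,0,0,0,0,2,0,0,1,0,2,0,0,0,3,0,0,0,0,0]
Step 6: insert q at [3, 7, 12, 17, 21] -> counters=[0,1,0,3,0,0,1,4,0,0,0,0,3,0,0,1,0,3,0,0,0,4,0,0,0,0,0]
Step 7: insert gi at [1, 5, 7, 12, 19] -> counters=[0,2,0,3,0,1,1,5,0,0,0,0,4,0,0,1,0,3,0,1,0,4,0,0,0,0,0]
Step 8: insert q at [3, 7, 12, 17, 21] -> counters=[0,2,0,4,0,1,1,6,0,0,0,0,5,0,0,1,0,4,0,1,0,5,0,0,0,0,0]
Step 9: insert gi at [1, 5, 7, 12, 19] -> counters=[0,3,0,4,0,2,1,7,0,0,0,0,6,0,0,1,0,4,0,2,0,5,0,0,0,0,0]
Step 10: insert q at [3, 7, 12, 17, 21] -> counters=[0,3,0,5,0,2,1,8,0,0,0,0,7,0,0,1,0,5,0,2,0,6,0,0,0,0,0]
Step 11: insert gi at [1, 5, 7, 12, 19] -> counters=[0,4,0,5,0,3,1,9,0,0,0,0,8,0,0,1,0,5,0,3,0,6,0,0,0,0,0]
Query q: check counters[3]=5 counters[7]=9 counters[12]=8 counters[17]=5 counters[21]=6 -> maybe

Answer: maybe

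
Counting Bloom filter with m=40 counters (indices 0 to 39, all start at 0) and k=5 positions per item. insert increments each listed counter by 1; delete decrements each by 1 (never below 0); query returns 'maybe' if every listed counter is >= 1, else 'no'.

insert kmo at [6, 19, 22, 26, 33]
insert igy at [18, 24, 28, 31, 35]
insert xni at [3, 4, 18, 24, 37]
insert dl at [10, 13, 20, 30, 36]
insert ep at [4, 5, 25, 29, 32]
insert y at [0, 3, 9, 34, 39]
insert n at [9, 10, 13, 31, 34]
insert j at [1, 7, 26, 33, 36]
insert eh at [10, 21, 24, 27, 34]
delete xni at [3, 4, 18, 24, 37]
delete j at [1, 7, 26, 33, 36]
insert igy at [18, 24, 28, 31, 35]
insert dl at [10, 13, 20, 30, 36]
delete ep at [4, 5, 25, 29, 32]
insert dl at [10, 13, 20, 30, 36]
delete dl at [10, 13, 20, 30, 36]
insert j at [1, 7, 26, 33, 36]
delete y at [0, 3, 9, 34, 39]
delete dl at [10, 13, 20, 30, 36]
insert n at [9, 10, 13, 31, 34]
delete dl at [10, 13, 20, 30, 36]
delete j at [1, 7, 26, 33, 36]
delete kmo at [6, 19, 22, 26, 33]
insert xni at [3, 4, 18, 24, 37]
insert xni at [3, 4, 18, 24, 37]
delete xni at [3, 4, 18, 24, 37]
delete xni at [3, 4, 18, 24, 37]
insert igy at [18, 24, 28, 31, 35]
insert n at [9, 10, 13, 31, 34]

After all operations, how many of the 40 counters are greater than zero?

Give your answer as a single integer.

Answer: 11

Derivation:
Step 1: insert kmo at [6, 19, 22, 26, 33] -> counters=[0,0,0,0,0,0,1,0,0,0,0,0,0,0,0,0,0,0,0,1,0,0,1,0,0,0,1,0,0,0,0,0,0,1,0,0,0,0,0,0]
Step 2: insert igy at [18, 24, 28, 31, 35] -> counters=[0,0,0,0,0,0,1,0,0,0,0,0,0,0,0,0,0,0,1,1,0,0,1,0,1,0,1,0,1,0,0,1,0,1,0,1,0,0,0,0]
Step 3: insert xni at [3, 4, 18, 24, 37] -> counters=[0,0,0,1,1,0,1,0,0,0,0,0,0,0,0,0,0,0,2,1,0,0,1,0,2,0,1,0,1,0,0,1,0,1,0,1,0,1,0,0]
Step 4: insert dl at [10, 13, 20, 30, 36] -> counters=[0,0,0,1,1,0,1,0,0,0,1,0,0,1,0,0,0,0,2,1,1,0,1,0,2,0,1,0,1,0,1,1,0,1,0,1,1,1,0,0]
Step 5: insert ep at [4, 5, 25, 29, 32] -> counters=[0,0,0,1,2,1,1,0,0,0,1,0,0,1,0,0,0,0,2,1,1,0,1,0,2,1,1,0,1,1,1,1,1,1,0,1,1,1,0,0]
Step 6: insert y at [0, 3, 9, 34, 39] -> counters=[1,0,0,2,2,1,1,0,0,1,1,0,0,1,0,0,0,0,2,1,1,0,1,0,2,1,1,0,1,1,1,1,1,1,1,1,1,1,0,1]
Step 7: insert n at [9, 10, 13, 31, 34] -> counters=[1,0,0,2,2,1,1,0,0,2,2,0,0,2,0,0,0,0,2,1,1,0,1,0,2,1,1,0,1,1,1,2,1,1,2,1,1,1,0,1]
Step 8: insert j at [1, 7, 26, 33, 36] -> counters=[1,1,0,2,2,1,1,1,0,2,2,0,0,2,0,0,0,0,2,1,1,0,1,0,2,1,2,0,1,1,1,2,1,2,2,1,2,1,0,1]
Step 9: insert eh at [10, 21, 24, 27, 34] -> counters=[1,1,0,2,2,1,1,1,0,2,3,0,0,2,0,0,0,0,2,1,1,1,1,0,3,1,2,1,1,1,1,2,1,2,3,1,2,1,0,1]
Step 10: delete xni at [3, 4, 18, 24, 37] -> counters=[1,1,0,1,1,1,1,1,0,2,3,0,0,2,0,0,0,0,1,1,1,1,1,0,2,1,2,1,1,1,1,2,1,2,3,1,2,0,0,1]
Step 11: delete j at [1, 7, 26, 33, 36] -> counters=[1,0,0,1,1,1,1,0,0,2,3,0,0,2,0,0,0,0,1,1,1,1,1,0,2,1,1,1,1,1,1,2,1,1,3,1,1,0,0,1]
Step 12: insert igy at [18, 24, 28, 31, 35] -> counters=[1,0,0,1,1,1,1,0,0,2,3,0,0,2,0,0,0,0,2,1,1,1,1,0,3,1,1,1,2,1,1,3,1,1,3,2,1,0,0,1]
Step 13: insert dl at [10, 13, 20, 30, 36] -> counters=[1,0,0,1,1,1,1,0,0,2,4,0,0,3,0,0,0,0,2,1,2,1,1,0,3,1,1,1,2,1,2,3,1,1,3,2,2,0,0,1]
Step 14: delete ep at [4, 5, 25, 29, 32] -> counters=[1,0,0,1,0,0,1,0,0,2,4,0,0,3,0,0,0,0,2,1,2,1,1,0,3,0,1,1,2,0,2,3,0,1,3,2,2,0,0,1]
Step 15: insert dl at [10, 13, 20, 30, 36] -> counters=[1,0,0,1,0,0,1,0,0,2,5,0,0,4,0,0,0,0,2,1,3,1,1,0,3,0,1,1,2,0,3,3,0,1,3,2,3,0,0,1]
Step 16: delete dl at [10, 13, 20, 30, 36] -> counters=[1,0,0,1,0,0,1,0,0,2,4,0,0,3,0,0,0,0,2,1,2,1,1,0,3,0,1,1,2,0,2,3,0,1,3,2,2,0,0,1]
Step 17: insert j at [1, 7, 26, 33, 36] -> counters=[1,1,0,1,0,0,1,1,0,2,4,0,0,3,0,0,0,0,2,1,2,1,1,0,3,0,2,1,2,0,2,3,0,2,3,2,3,0,0,1]
Step 18: delete y at [0, 3, 9, 34, 39] -> counters=[0,1,0,0,0,0,1,1,0,1,4,0,0,3,0,0,0,0,2,1,2,1,1,0,3,0,2,1,2,0,2,3,0,2,2,2,3,0,0,0]
Step 19: delete dl at [10, 13, 20, 30, 36] -> counters=[0,1,0,0,0,0,1,1,0,1,3,0,0,2,0,0,0,0,2,1,1,1,1,0,3,0,2,1,2,0,1,3,0,2,2,2,2,0,0,0]
Step 20: insert n at [9, 10, 13, 31, 34] -> counters=[0,1,0,0,0,0,1,1,0,2,4,0,0,3,0,0,0,0,2,1,1,1,1,0,3,0,2,1,2,0,1,4,0,2,3,2,2,0,0,0]
Step 21: delete dl at [10, 13, 20, 30, 36] -> counters=[0,1,0,0,0,0,1,1,0,2,3,0,0,2,0,0,0,0,2,1,0,1,1,0,3,0,2,1,2,0,0,4,0,2,3,2,1,0,0,0]
Step 22: delete j at [1, 7, 26, 33, 36] -> counters=[0,0,0,0,0,0,1,0,0,2,3,0,0,2,0,0,0,0,2,1,0,1,1,0,3,0,1,1,2,0,0,4,0,1,3,2,0,0,0,0]
Step 23: delete kmo at [6, 19, 22, 26, 33] -> counters=[0,0,0,0,0,0,0,0,0,2,3,0,0,2,0,0,0,0,2,0,0,1,0,0,3,0,0,1,2,0,0,4,0,0,3,2,0,0,0,0]
Step 24: insert xni at [3, 4, 18, 24, 37] -> counters=[0,0,0,1,1,0,0,0,0,2,3,0,0,2,0,0,0,0,3,0,0,1,0,0,4,0,0,1,2,0,0,4,0,0,3,2,0,1,0,0]
Step 25: insert xni at [3, 4, 18, 24, 37] -> counters=[0,0,0,2,2,0,0,0,0,2,3,0,0,2,0,0,0,0,4,0,0,1,0,0,5,0,0,1,2,0,0,4,0,0,3,2,0,2,0,0]
Step 26: delete xni at [3, 4, 18, 24, 37] -> counters=[0,0,0,1,1,0,0,0,0,2,3,0,0,2,0,0,0,0,3,0,0,1,0,0,4,0,0,1,2,0,0,4,0,0,3,2,0,1,0,0]
Step 27: delete xni at [3, 4, 18, 24, 37] -> counters=[0,0,0,0,0,0,0,0,0,2,3,0,0,2,0,0,0,0,2,0,0,1,0,0,3,0,0,1,2,0,0,4,0,0,3,2,0,0,0,0]
Step 28: insert igy at [18, 24, 28, 31, 35] -> counters=[0,0,0,0,0,0,0,0,0,2,3,0,0,2,0,0,0,0,3,0,0,1,0,0,4,0,0,1,3,0,0,5,0,0,3,3,0,0,0,0]
Step 29: insert n at [9, 10, 13, 31, 34] -> counters=[0,0,0,0,0,0,0,0,0,3,4,0,0,3,0,0,0,0,3,0,0,1,0,0,4,0,0,1,3,0,0,6,0,0,4,3,0,0,0,0]
Final counters=[0,0,0,0,0,0,0,0,0,3,4,0,0,3,0,0,0,0,3,0,0,1,0,0,4,0,0,1,3,0,0,6,0,0,4,3,0,0,0,0] -> 11 nonzero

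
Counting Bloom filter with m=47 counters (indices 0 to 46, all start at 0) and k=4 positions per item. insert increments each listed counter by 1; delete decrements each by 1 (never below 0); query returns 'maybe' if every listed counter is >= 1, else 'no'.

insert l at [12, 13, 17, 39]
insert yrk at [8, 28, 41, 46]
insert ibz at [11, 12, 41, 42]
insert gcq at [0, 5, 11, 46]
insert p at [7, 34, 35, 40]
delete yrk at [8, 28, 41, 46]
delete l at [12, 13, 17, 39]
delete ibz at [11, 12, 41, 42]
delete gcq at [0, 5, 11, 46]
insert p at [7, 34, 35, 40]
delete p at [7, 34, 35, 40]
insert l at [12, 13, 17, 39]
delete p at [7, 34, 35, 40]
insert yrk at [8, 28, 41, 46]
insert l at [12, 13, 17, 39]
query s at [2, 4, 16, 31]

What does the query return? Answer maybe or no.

Answer: no

Derivation:
Step 1: insert l at [12, 13, 17, 39] -> counters=[0,0,0,0,0,0,0,0,0,0,0,0,1,1,0,0,0,1,0,0,0,0,0,0,0,0,0,0,0,0,0,0,0,0,0,0,0,0,0,1,0,0,0,0,0,0,0]
Step 2: insert yrk at [8, 28, 41, 46] -> counters=[0,0,0,0,0,0,0,0,1,0,0,0,1,1,0,0,0,1,0,0,0,0,0,0,0,0,0,0,1,0,0,0,0,0,0,0,0,0,0,1,0,1,0,0,0,0,1]
Step 3: insert ibz at [11, 12, 41, 42] -> counters=[0,0,0,0,0,0,0,0,1,0,0,1,2,1,0,0,0,1,0,0,0,0,0,0,0,0,0,0,1,0,0,0,0,0,0,0,0,0,0,1,0,2,1,0,0,0,1]
Step 4: insert gcq at [0, 5, 11, 46] -> counters=[1,0,0,0,0,1,0,0,1,0,0,2,2,1,0,0,0,1,0,0,0,0,0,0,0,0,0,0,1,0,0,0,0,0,0,0,0,0,0,1,0,2,1,0,0,0,2]
Step 5: insert p at [7, 34, 35, 40] -> counters=[1,0,0,0,0,1,0,1,1,0,0,2,2,1,0,0,0,1,0,0,0,0,0,0,0,0,0,0,1,0,0,0,0,0,1,1,0,0,0,1,1,2,1,0,0,0,2]
Step 6: delete yrk at [8, 28, 41, 46] -> counters=[1,0,0,0,0,1,0,1,0,0,0,2,2,1,0,0,0,1,0,0,0,0,0,0,0,0,0,0,0,0,0,0,0,0,1,1,0,0,0,1,1,1,1,0,0,0,1]
Step 7: delete l at [12, 13, 17, 39] -> counters=[1,0,0,0,0,1,0,1,0,0,0,2,1,0,0,0,0,0,0,0,0,0,0,0,0,0,0,0,0,0,0,0,0,0,1,1,0,0,0,0,1,1,1,0,0,0,1]
Step 8: delete ibz at [11, 12, 41, 42] -> counters=[1,0,0,0,0,1,0,1,0,0,0,1,0,0,0,0,0,0,0,0,0,0,0,0,0,0,0,0,0,0,0,0,0,0,1,1,0,0,0,0,1,0,0,0,0,0,1]
Step 9: delete gcq at [0, 5, 11, 46] -> counters=[0,0,0,0,0,0,0,1,0,0,0,0,0,0,0,0,0,0,0,0,0,0,0,0,0,0,0,0,0,0,0,0,0,0,1,1,0,0,0,0,1,0,0,0,0,0,0]
Step 10: insert p at [7, 34, 35, 40] -> counters=[0,0,0,0,0,0,0,2,0,0,0,0,0,0,0,0,0,0,0,0,0,0,0,0,0,0,0,0,0,0,0,0,0,0,2,2,0,0,0,0,2,0,0,0,0,0,0]
Step 11: delete p at [7, 34, 35, 40] -> counters=[0,0,0,0,0,0,0,1,0,0,0,0,0,0,0,0,0,0,0,0,0,0,0,0,0,0,0,0,0,0,0,0,0,0,1,1,0,0,0,0,1,0,0,0,0,0,0]
Step 12: insert l at [12, 13, 17, 39] -> counters=[0,0,0,0,0,0,0,1,0,0,0,0,1,1,0,0,0,1,0,0,0,0,0,0,0,0,0,0,0,0,0,0,0,0,1,1,0,0,0,1,1,0,0,0,0,0,0]
Step 13: delete p at [7, 34, 35, 40] -> counters=[0,0,0,0,0,0,0,0,0,0,0,0,1,1,0,0,0,1,0,0,0,0,0,0,0,0,0,0,0,0,0,0,0,0,0,0,0,0,0,1,0,0,0,0,0,0,0]
Step 14: insert yrk at [8, 28, 41, 46] -> counters=[0,0,0,0,0,0,0,0,1,0,0,0,1,1,0,0,0,1,0,0,0,0,0,0,0,0,0,0,1,0,0,0,0,0,0,0,0,0,0,1,0,1,0,0,0,0,1]
Step 15: insert l at [12, 13, 17, 39] -> counters=[0,0,0,0,0,0,0,0,1,0,0,0,2,2,0,0,0,2,0,0,0,0,0,0,0,0,0,0,1,0,0,0,0,0,0,0,0,0,0,2,0,1,0,0,0,0,1]
Query s: check counters[2]=0 counters[4]=0 counters[16]=0 counters[31]=0 -> no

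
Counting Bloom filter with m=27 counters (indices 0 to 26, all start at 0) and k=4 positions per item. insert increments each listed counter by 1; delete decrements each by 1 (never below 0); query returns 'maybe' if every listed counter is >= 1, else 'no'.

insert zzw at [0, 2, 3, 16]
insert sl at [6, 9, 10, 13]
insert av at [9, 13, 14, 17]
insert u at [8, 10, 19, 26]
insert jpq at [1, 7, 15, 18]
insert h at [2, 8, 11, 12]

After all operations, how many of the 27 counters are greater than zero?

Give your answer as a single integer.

Step 1: insert zzw at [0, 2, 3, 16] -> counters=[1,0,1,1,0,0,0,0,0,0,0,0,0,0,0,0,1,0,0,0,0,0,0,0,0,0,0]
Step 2: insert sl at [6, 9, 10, 13] -> counters=[1,0,1,1,0,0,1,0,0,1,1,0,0,1,0,0,1,0,0,0,0,0,0,0,0,0,0]
Step 3: insert av at [9, 13, 14, 17] -> counters=[1,0,1,1,0,0,1,0,0,2,1,0,0,2,1,0,1,1,0,0,0,0,0,0,0,0,0]
Step 4: insert u at [8, 10, 19, 26] -> counters=[1,0,1,1,0,0,1,0,1,2,2,0,0,2,1,0,1,1,0,1,0,0,0,0,0,0,1]
Step 5: insert jpq at [1, 7, 15, 18] -> counters=[1,1,1,1,0,0,1,1,1,2,2,0,0,2,1,1,1,1,1,1,0,0,0,0,0,0,1]
Step 6: insert h at [2, 8, 11, 12] -> counters=[1,1,2,1,0,0,1,1,2,2,2,1,1,2,1,1,1,1,1,1,0,0,0,0,0,0,1]
Final counters=[1,1,2,1,0,0,1,1,2,2,2,1,1,2,1,1,1,1,1,1,0,0,0,0,0,0,1] -> 19 nonzero

Answer: 19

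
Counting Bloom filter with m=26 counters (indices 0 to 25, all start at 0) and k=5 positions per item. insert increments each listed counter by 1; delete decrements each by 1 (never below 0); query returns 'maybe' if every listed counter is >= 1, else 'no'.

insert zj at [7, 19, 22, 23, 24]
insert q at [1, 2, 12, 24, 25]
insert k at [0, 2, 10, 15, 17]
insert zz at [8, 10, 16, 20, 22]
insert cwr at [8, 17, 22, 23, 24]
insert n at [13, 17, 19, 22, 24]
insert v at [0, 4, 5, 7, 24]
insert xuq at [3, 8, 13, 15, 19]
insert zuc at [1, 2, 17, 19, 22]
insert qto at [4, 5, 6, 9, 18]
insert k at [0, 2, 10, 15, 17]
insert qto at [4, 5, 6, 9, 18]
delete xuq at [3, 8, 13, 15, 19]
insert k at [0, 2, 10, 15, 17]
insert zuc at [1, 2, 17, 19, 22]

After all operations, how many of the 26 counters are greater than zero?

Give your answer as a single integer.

Answer: 22

Derivation:
Step 1: insert zj at [7, 19, 22, 23, 24] -> counters=[0,0,0,0,0,0,0,1,0,0,0,0,0,0,0,0,0,0,0,1,0,0,1,1,1,0]
Step 2: insert q at [1, 2, 12, 24, 25] -> counters=[0,1,1,0,0,0,0,1,0,0,0,0,1,0,0,0,0,0,0,1,0,0,1,1,2,1]
Step 3: insert k at [0, 2, 10, 15, 17] -> counters=[1,1,2,0,0,0,0,1,0,0,1,0,1,0,0,1,0,1,0,1,0,0,1,1,2,1]
Step 4: insert zz at [8, 10, 16, 20, 22] -> counters=[1,1,2,0,0,0,0,1,1,0,2,0,1,0,0,1,1,1,0,1,1,0,2,1,2,1]
Step 5: insert cwr at [8, 17, 22, 23, 24] -> counters=[1,1,2,0,0,0,0,1,2,0,2,0,1,0,0,1,1,2,0,1,1,0,3,2,3,1]
Step 6: insert n at [13, 17, 19, 22, 24] -> counters=[1,1,2,0,0,0,0,1,2,0,2,0,1,1,0,1,1,3,0,2,1,0,4,2,4,1]
Step 7: insert v at [0, 4, 5, 7, 24] -> counters=[2,1,2,0,1,1,0,2,2,0,2,0,1,1,0,1,1,3,0,2,1,0,4,2,5,1]
Step 8: insert xuq at [3, 8, 13, 15, 19] -> counters=[2,1,2,1,1,1,0,2,3,0,2,0,1,2,0,2,1,3,0,3,1,0,4,2,5,1]
Step 9: insert zuc at [1, 2, 17, 19, 22] -> counters=[2,2,3,1,1,1,0,2,3,0,2,0,1,2,0,2,1,4,0,4,1,0,5,2,5,1]
Step 10: insert qto at [4, 5, 6, 9, 18] -> counters=[2,2,3,1,2,2,1,2,3,1,2,0,1,2,0,2,1,4,1,4,1,0,5,2,5,1]
Step 11: insert k at [0, 2, 10, 15, 17] -> counters=[3,2,4,1,2,2,1,2,3,1,3,0,1,2,0,3,1,5,1,4,1,0,5,2,5,1]
Step 12: insert qto at [4, 5, 6, 9, 18] -> counters=[3,2,4,1,3,3,2,2,3,2,3,0,1,2,0,3,1,5,2,4,1,0,5,2,5,1]
Step 13: delete xuq at [3, 8, 13, 15, 19] -> counters=[3,2,4,0,3,3,2,2,2,2,3,0,1,1,0,2,1,5,2,3,1,0,5,2,5,1]
Step 14: insert k at [0, 2, 10, 15, 17] -> counters=[4,2,5,0,3,3,2,2,2,2,4,0,1,1,0,3,1,6,2,3,1,0,5,2,5,1]
Step 15: insert zuc at [1, 2, 17, 19, 22] -> counters=[4,3,6,0,3,3,2,2,2,2,4,0,1,1,0,3,1,7,2,4,1,0,6,2,5,1]
Final counters=[4,3,6,0,3,3,2,2,2,2,4,0,1,1,0,3,1,7,2,4,1,0,6,2,5,1] -> 22 nonzero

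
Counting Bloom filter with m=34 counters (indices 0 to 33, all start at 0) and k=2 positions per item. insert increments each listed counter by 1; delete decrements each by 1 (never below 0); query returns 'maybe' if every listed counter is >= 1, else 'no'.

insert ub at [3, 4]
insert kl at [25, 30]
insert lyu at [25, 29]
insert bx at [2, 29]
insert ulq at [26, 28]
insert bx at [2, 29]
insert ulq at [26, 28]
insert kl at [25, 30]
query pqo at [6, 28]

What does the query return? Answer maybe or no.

Answer: no

Derivation:
Step 1: insert ub at [3, 4] -> counters=[0,0,0,1,1,0,0,0,0,0,0,0,0,0,0,0,0,0,0,0,0,0,0,0,0,0,0,0,0,0,0,0,0,0]
Step 2: insert kl at [25, 30] -> counters=[0,0,0,1,1,0,0,0,0,0,0,0,0,0,0,0,0,0,0,0,0,0,0,0,0,1,0,0,0,0,1,0,0,0]
Step 3: insert lyu at [25, 29] -> counters=[0,0,0,1,1,0,0,0,0,0,0,0,0,0,0,0,0,0,0,0,0,0,0,0,0,2,0,0,0,1,1,0,0,0]
Step 4: insert bx at [2, 29] -> counters=[0,0,1,1,1,0,0,0,0,0,0,0,0,0,0,0,0,0,0,0,0,0,0,0,0,2,0,0,0,2,1,0,0,0]
Step 5: insert ulq at [26, 28] -> counters=[0,0,1,1,1,0,0,0,0,0,0,0,0,0,0,0,0,0,0,0,0,0,0,0,0,2,1,0,1,2,1,0,0,0]
Step 6: insert bx at [2, 29] -> counters=[0,0,2,1,1,0,0,0,0,0,0,0,0,0,0,0,0,0,0,0,0,0,0,0,0,2,1,0,1,3,1,0,0,0]
Step 7: insert ulq at [26, 28] -> counters=[0,0,2,1,1,0,0,0,0,0,0,0,0,0,0,0,0,0,0,0,0,0,0,0,0,2,2,0,2,3,1,0,0,0]
Step 8: insert kl at [25, 30] -> counters=[0,0,2,1,1,0,0,0,0,0,0,0,0,0,0,0,0,0,0,0,0,0,0,0,0,3,2,0,2,3,2,0,0,0]
Query pqo: check counters[6]=0 counters[28]=2 -> no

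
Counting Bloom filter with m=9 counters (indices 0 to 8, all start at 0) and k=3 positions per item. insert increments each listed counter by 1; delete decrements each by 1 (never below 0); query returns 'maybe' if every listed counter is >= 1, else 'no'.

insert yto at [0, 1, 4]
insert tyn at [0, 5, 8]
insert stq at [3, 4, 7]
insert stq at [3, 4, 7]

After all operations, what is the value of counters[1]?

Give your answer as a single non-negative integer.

Answer: 1

Derivation:
Step 1: insert yto at [0, 1, 4] -> counters=[1,1,0,0,1,0,0,0,0]
Step 2: insert tyn at [0, 5, 8] -> counters=[2,1,0,0,1,1,0,0,1]
Step 3: insert stq at [3, 4, 7] -> counters=[2,1,0,1,2,1,0,1,1]
Step 4: insert stq at [3, 4, 7] -> counters=[2,1,0,2,3,1,0,2,1]
Final counters=[2,1,0,2,3,1,0,2,1] -> counters[1]=1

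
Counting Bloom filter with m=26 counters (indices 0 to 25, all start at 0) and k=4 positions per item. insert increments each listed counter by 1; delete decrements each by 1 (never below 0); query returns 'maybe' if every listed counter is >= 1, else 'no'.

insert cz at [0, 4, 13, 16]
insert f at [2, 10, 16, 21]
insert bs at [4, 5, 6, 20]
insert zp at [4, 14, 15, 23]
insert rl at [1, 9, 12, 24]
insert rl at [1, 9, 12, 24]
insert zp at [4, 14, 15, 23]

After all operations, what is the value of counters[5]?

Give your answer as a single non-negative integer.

Step 1: insert cz at [0, 4, 13, 16] -> counters=[1,0,0,0,1,0,0,0,0,0,0,0,0,1,0,0,1,0,0,0,0,0,0,0,0,0]
Step 2: insert f at [2, 10, 16, 21] -> counters=[1,0,1,0,1,0,0,0,0,0,1,0,0,1,0,0,2,0,0,0,0,1,0,0,0,0]
Step 3: insert bs at [4, 5, 6, 20] -> counters=[1,0,1,0,2,1,1,0,0,0,1,0,0,1,0,0,2,0,0,0,1,1,0,0,0,0]
Step 4: insert zp at [4, 14, 15, 23] -> counters=[1,0,1,0,3,1,1,0,0,0,1,0,0,1,1,1,2,0,0,0,1,1,0,1,0,0]
Step 5: insert rl at [1, 9, 12, 24] -> counters=[1,1,1,0,3,1,1,0,0,1,1,0,1,1,1,1,2,0,0,0,1,1,0,1,1,0]
Step 6: insert rl at [1, 9, 12, 24] -> counters=[1,2,1,0,3,1,1,0,0,2,1,0,2,1,1,1,2,0,0,0,1,1,0,1,2,0]
Step 7: insert zp at [4, 14, 15, 23] -> counters=[1,2,1,0,4,1,1,0,0,2,1,0,2,1,2,2,2,0,0,0,1,1,0,2,2,0]
Final counters=[1,2,1,0,4,1,1,0,0,2,1,0,2,1,2,2,2,0,0,0,1,1,0,2,2,0] -> counters[5]=1

Answer: 1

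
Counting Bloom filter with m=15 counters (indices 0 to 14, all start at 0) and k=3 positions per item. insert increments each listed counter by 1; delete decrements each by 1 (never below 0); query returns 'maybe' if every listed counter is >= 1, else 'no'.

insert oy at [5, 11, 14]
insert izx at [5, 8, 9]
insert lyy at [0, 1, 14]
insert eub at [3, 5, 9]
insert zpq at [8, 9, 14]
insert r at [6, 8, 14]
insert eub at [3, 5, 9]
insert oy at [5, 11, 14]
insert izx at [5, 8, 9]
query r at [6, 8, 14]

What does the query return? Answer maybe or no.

Step 1: insert oy at [5, 11, 14] -> counters=[0,0,0,0,0,1,0,0,0,0,0,1,0,0,1]
Step 2: insert izx at [5, 8, 9] -> counters=[0,0,0,0,0,2,0,0,1,1,0,1,0,0,1]
Step 3: insert lyy at [0, 1, 14] -> counters=[1,1,0,0,0,2,0,0,1,1,0,1,0,0,2]
Step 4: insert eub at [3, 5, 9] -> counters=[1,1,0,1,0,3,0,0,1,2,0,1,0,0,2]
Step 5: insert zpq at [8, 9, 14] -> counters=[1,1,0,1,0,3,0,0,2,3,0,1,0,0,3]
Step 6: insert r at [6, 8, 14] -> counters=[1,1,0,1,0,3,1,0,3,3,0,1,0,0,4]
Step 7: insert eub at [3, 5, 9] -> counters=[1,1,0,2,0,4,1,0,3,4,0,1,0,0,4]
Step 8: insert oy at [5, 11, 14] -> counters=[1,1,0,2,0,5,1,0,3,4,0,2,0,0,5]
Step 9: insert izx at [5, 8, 9] -> counters=[1,1,0,2,0,6,1,0,4,5,0,2,0,0,5]
Query r: check counters[6]=1 counters[8]=4 counters[14]=5 -> maybe

Answer: maybe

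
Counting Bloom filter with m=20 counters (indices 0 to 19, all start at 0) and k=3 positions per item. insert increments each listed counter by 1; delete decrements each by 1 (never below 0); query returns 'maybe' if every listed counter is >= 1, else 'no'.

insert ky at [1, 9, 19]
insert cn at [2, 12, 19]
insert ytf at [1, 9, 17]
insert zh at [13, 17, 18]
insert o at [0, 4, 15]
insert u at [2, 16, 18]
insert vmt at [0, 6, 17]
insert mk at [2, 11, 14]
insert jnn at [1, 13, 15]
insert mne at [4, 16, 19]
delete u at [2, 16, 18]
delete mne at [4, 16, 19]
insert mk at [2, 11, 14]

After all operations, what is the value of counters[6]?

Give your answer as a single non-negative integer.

Answer: 1

Derivation:
Step 1: insert ky at [1, 9, 19] -> counters=[0,1,0,0,0,0,0,0,0,1,0,0,0,0,0,0,0,0,0,1]
Step 2: insert cn at [2, 12, 19] -> counters=[0,1,1,0,0,0,0,0,0,1,0,0,1,0,0,0,0,0,0,2]
Step 3: insert ytf at [1, 9, 17] -> counters=[0,2,1,0,0,0,0,0,0,2,0,0,1,0,0,0,0,1,0,2]
Step 4: insert zh at [13, 17, 18] -> counters=[0,2,1,0,0,0,0,0,0,2,0,0,1,1,0,0,0,2,1,2]
Step 5: insert o at [0, 4, 15] -> counters=[1,2,1,0,1,0,0,0,0,2,0,0,1,1,0,1,0,2,1,2]
Step 6: insert u at [2, 16, 18] -> counters=[1,2,2,0,1,0,0,0,0,2,0,0,1,1,0,1,1,2,2,2]
Step 7: insert vmt at [0, 6, 17] -> counters=[2,2,2,0,1,0,1,0,0,2,0,0,1,1,0,1,1,3,2,2]
Step 8: insert mk at [2, 11, 14] -> counters=[2,2,3,0,1,0,1,0,0,2,0,1,1,1,1,1,1,3,2,2]
Step 9: insert jnn at [1, 13, 15] -> counters=[2,3,3,0,1,0,1,0,0,2,0,1,1,2,1,2,1,3,2,2]
Step 10: insert mne at [4, 16, 19] -> counters=[2,3,3,0,2,0,1,0,0,2,0,1,1,2,1,2,2,3,2,3]
Step 11: delete u at [2, 16, 18] -> counters=[2,3,2,0,2,0,1,0,0,2,0,1,1,2,1,2,1,3,1,3]
Step 12: delete mne at [4, 16, 19] -> counters=[2,3,2,0,1,0,1,0,0,2,0,1,1,2,1,2,0,3,1,2]
Step 13: insert mk at [2, 11, 14] -> counters=[2,3,3,0,1,0,1,0,0,2,0,2,1,2,2,2,0,3,1,2]
Final counters=[2,3,3,0,1,0,1,0,0,2,0,2,1,2,2,2,0,3,1,2] -> counters[6]=1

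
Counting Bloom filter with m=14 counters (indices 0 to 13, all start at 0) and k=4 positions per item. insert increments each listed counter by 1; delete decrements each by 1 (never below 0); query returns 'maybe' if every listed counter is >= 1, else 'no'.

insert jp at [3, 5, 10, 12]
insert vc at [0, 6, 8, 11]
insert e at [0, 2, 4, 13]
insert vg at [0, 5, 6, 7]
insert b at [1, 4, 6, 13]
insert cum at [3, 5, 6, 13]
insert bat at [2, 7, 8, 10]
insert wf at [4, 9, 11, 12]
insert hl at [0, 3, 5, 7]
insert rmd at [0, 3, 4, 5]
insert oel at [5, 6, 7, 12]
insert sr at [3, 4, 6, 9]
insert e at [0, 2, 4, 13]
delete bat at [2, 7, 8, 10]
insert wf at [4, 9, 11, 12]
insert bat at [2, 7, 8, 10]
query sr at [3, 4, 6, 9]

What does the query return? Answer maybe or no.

Answer: maybe

Derivation:
Step 1: insert jp at [3, 5, 10, 12] -> counters=[0,0,0,1,0,1,0,0,0,0,1,0,1,0]
Step 2: insert vc at [0, 6, 8, 11] -> counters=[1,0,0,1,0,1,1,0,1,0,1,1,1,0]
Step 3: insert e at [0, 2, 4, 13] -> counters=[2,0,1,1,1,1,1,0,1,0,1,1,1,1]
Step 4: insert vg at [0, 5, 6, 7] -> counters=[3,0,1,1,1,2,2,1,1,0,1,1,1,1]
Step 5: insert b at [1, 4, 6, 13] -> counters=[3,1,1,1,2,2,3,1,1,0,1,1,1,2]
Step 6: insert cum at [3, 5, 6, 13] -> counters=[3,1,1,2,2,3,4,1,1,0,1,1,1,3]
Step 7: insert bat at [2, 7, 8, 10] -> counters=[3,1,2,2,2,3,4,2,2,0,2,1,1,3]
Step 8: insert wf at [4, 9, 11, 12] -> counters=[3,1,2,2,3,3,4,2,2,1,2,2,2,3]
Step 9: insert hl at [0, 3, 5, 7] -> counters=[4,1,2,3,3,4,4,3,2,1,2,2,2,3]
Step 10: insert rmd at [0, 3, 4, 5] -> counters=[5,1,2,4,4,5,4,3,2,1,2,2,2,3]
Step 11: insert oel at [5, 6, 7, 12] -> counters=[5,1,2,4,4,6,5,4,2,1,2,2,3,3]
Step 12: insert sr at [3, 4, 6, 9] -> counters=[5,1,2,5,5,6,6,4,2,2,2,2,3,3]
Step 13: insert e at [0, 2, 4, 13] -> counters=[6,1,3,5,6,6,6,4,2,2,2,2,3,4]
Step 14: delete bat at [2, 7, 8, 10] -> counters=[6,1,2,5,6,6,6,3,1,2,1,2,3,4]
Step 15: insert wf at [4, 9, 11, 12] -> counters=[6,1,2,5,7,6,6,3,1,3,1,3,4,4]
Step 16: insert bat at [2, 7, 8, 10] -> counters=[6,1,3,5,7,6,6,4,2,3,2,3,4,4]
Query sr: check counters[3]=5 counters[4]=7 counters[6]=6 counters[9]=3 -> maybe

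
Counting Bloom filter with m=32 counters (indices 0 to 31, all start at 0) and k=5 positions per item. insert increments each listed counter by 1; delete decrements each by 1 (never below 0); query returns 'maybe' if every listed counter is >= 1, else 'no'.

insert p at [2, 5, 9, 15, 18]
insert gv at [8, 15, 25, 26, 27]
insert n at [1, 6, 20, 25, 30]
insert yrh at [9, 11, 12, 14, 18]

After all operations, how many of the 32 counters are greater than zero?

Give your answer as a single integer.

Answer: 16

Derivation:
Step 1: insert p at [2, 5, 9, 15, 18] -> counters=[0,0,1,0,0,1,0,0,0,1,0,0,0,0,0,1,0,0,1,0,0,0,0,0,0,0,0,0,0,0,0,0]
Step 2: insert gv at [8, 15, 25, 26, 27] -> counters=[0,0,1,0,0,1,0,0,1,1,0,0,0,0,0,2,0,0,1,0,0,0,0,0,0,1,1,1,0,0,0,0]
Step 3: insert n at [1, 6, 20, 25, 30] -> counters=[0,1,1,0,0,1,1,0,1,1,0,0,0,0,0,2,0,0,1,0,1,0,0,0,0,2,1,1,0,0,1,0]
Step 4: insert yrh at [9, 11, 12, 14, 18] -> counters=[0,1,1,0,0,1,1,0,1,2,0,1,1,0,1,2,0,0,2,0,1,0,0,0,0,2,1,1,0,0,1,0]
Final counters=[0,1,1,0,0,1,1,0,1,2,0,1,1,0,1,2,0,0,2,0,1,0,0,0,0,2,1,1,0,0,1,0] -> 16 nonzero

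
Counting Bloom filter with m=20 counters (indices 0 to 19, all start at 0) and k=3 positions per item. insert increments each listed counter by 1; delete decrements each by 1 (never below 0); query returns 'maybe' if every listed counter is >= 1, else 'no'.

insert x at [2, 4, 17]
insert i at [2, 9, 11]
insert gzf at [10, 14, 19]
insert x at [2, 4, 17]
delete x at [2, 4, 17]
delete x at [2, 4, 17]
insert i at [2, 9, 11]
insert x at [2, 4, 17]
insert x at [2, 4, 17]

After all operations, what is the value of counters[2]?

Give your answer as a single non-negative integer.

Step 1: insert x at [2, 4, 17] -> counters=[0,0,1,0,1,0,0,0,0,0,0,0,0,0,0,0,0,1,0,0]
Step 2: insert i at [2, 9, 11] -> counters=[0,0,2,0,1,0,0,0,0,1,0,1,0,0,0,0,0,1,0,0]
Step 3: insert gzf at [10, 14, 19] -> counters=[0,0,2,0,1,0,0,0,0,1,1,1,0,0,1,0,0,1,0,1]
Step 4: insert x at [2, 4, 17] -> counters=[0,0,3,0,2,0,0,0,0,1,1,1,0,0,1,0,0,2,0,1]
Step 5: delete x at [2, 4, 17] -> counters=[0,0,2,0,1,0,0,0,0,1,1,1,0,0,1,0,0,1,0,1]
Step 6: delete x at [2, 4, 17] -> counters=[0,0,1,0,0,0,0,0,0,1,1,1,0,0,1,0,0,0,0,1]
Step 7: insert i at [2, 9, 11] -> counters=[0,0,2,0,0,0,0,0,0,2,1,2,0,0,1,0,0,0,0,1]
Step 8: insert x at [2, 4, 17] -> counters=[0,0,3,0,1,0,0,0,0,2,1,2,0,0,1,0,0,1,0,1]
Step 9: insert x at [2, 4, 17] -> counters=[0,0,4,0,2,0,0,0,0,2,1,2,0,0,1,0,0,2,0,1]
Final counters=[0,0,4,0,2,0,0,0,0,2,1,2,0,0,1,0,0,2,0,1] -> counters[2]=4

Answer: 4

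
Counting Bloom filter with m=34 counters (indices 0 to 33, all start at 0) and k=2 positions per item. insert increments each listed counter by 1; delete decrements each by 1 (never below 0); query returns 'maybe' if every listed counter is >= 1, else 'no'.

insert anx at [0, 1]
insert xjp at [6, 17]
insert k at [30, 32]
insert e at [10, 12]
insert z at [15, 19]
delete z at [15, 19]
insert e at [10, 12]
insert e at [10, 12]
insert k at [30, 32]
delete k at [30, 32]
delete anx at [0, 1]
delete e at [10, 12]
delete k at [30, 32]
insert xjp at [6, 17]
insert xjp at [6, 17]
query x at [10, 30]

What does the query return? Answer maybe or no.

Answer: no

Derivation:
Step 1: insert anx at [0, 1] -> counters=[1,1,0,0,0,0,0,0,0,0,0,0,0,0,0,0,0,0,0,0,0,0,0,0,0,0,0,0,0,0,0,0,0,0]
Step 2: insert xjp at [6, 17] -> counters=[1,1,0,0,0,0,1,0,0,0,0,0,0,0,0,0,0,1,0,0,0,0,0,0,0,0,0,0,0,0,0,0,0,0]
Step 3: insert k at [30, 32] -> counters=[1,1,0,0,0,0,1,0,0,0,0,0,0,0,0,0,0,1,0,0,0,0,0,0,0,0,0,0,0,0,1,0,1,0]
Step 4: insert e at [10, 12] -> counters=[1,1,0,0,0,0,1,0,0,0,1,0,1,0,0,0,0,1,0,0,0,0,0,0,0,0,0,0,0,0,1,0,1,0]
Step 5: insert z at [15, 19] -> counters=[1,1,0,0,0,0,1,0,0,0,1,0,1,0,0,1,0,1,0,1,0,0,0,0,0,0,0,0,0,0,1,0,1,0]
Step 6: delete z at [15, 19] -> counters=[1,1,0,0,0,0,1,0,0,0,1,0,1,0,0,0,0,1,0,0,0,0,0,0,0,0,0,0,0,0,1,0,1,0]
Step 7: insert e at [10, 12] -> counters=[1,1,0,0,0,0,1,0,0,0,2,0,2,0,0,0,0,1,0,0,0,0,0,0,0,0,0,0,0,0,1,0,1,0]
Step 8: insert e at [10, 12] -> counters=[1,1,0,0,0,0,1,0,0,0,3,0,3,0,0,0,0,1,0,0,0,0,0,0,0,0,0,0,0,0,1,0,1,0]
Step 9: insert k at [30, 32] -> counters=[1,1,0,0,0,0,1,0,0,0,3,0,3,0,0,0,0,1,0,0,0,0,0,0,0,0,0,0,0,0,2,0,2,0]
Step 10: delete k at [30, 32] -> counters=[1,1,0,0,0,0,1,0,0,0,3,0,3,0,0,0,0,1,0,0,0,0,0,0,0,0,0,0,0,0,1,0,1,0]
Step 11: delete anx at [0, 1] -> counters=[0,0,0,0,0,0,1,0,0,0,3,0,3,0,0,0,0,1,0,0,0,0,0,0,0,0,0,0,0,0,1,0,1,0]
Step 12: delete e at [10, 12] -> counters=[0,0,0,0,0,0,1,0,0,0,2,0,2,0,0,0,0,1,0,0,0,0,0,0,0,0,0,0,0,0,1,0,1,0]
Step 13: delete k at [30, 32] -> counters=[0,0,0,0,0,0,1,0,0,0,2,0,2,0,0,0,0,1,0,0,0,0,0,0,0,0,0,0,0,0,0,0,0,0]
Step 14: insert xjp at [6, 17] -> counters=[0,0,0,0,0,0,2,0,0,0,2,0,2,0,0,0,0,2,0,0,0,0,0,0,0,0,0,0,0,0,0,0,0,0]
Step 15: insert xjp at [6, 17] -> counters=[0,0,0,0,0,0,3,0,0,0,2,0,2,0,0,0,0,3,0,0,0,0,0,0,0,0,0,0,0,0,0,0,0,0]
Query x: check counters[10]=2 counters[30]=0 -> no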